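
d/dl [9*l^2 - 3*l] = 18*l - 3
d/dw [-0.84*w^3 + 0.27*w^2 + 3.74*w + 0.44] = -2.52*w^2 + 0.54*w + 3.74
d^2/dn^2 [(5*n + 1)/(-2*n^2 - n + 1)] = 2*(-(4*n + 1)^2*(5*n + 1) + (30*n + 7)*(2*n^2 + n - 1))/(2*n^2 + n - 1)^3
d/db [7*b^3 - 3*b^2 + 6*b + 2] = 21*b^2 - 6*b + 6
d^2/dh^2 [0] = 0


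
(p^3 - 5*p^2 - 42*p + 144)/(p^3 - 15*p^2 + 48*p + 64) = (p^2 + 3*p - 18)/(p^2 - 7*p - 8)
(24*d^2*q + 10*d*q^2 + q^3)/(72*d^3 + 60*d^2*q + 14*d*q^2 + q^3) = q*(4*d + q)/(12*d^2 + 8*d*q + q^2)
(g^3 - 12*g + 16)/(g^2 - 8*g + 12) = (g^2 + 2*g - 8)/(g - 6)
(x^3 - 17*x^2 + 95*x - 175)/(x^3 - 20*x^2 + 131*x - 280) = (x - 5)/(x - 8)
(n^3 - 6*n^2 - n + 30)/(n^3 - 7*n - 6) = (n - 5)/(n + 1)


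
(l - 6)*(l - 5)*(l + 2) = l^3 - 9*l^2 + 8*l + 60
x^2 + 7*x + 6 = (x + 1)*(x + 6)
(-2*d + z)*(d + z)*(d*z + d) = -2*d^3*z - 2*d^3 - d^2*z^2 - d^2*z + d*z^3 + d*z^2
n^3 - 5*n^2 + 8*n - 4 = (n - 2)^2*(n - 1)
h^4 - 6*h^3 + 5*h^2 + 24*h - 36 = (h - 3)^2*(h - 2)*(h + 2)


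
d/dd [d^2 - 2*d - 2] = 2*d - 2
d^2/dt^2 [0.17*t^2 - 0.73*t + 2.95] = 0.340000000000000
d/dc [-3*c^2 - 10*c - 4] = -6*c - 10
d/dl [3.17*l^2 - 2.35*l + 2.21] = 6.34*l - 2.35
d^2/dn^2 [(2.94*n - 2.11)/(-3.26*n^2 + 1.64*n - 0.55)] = (-(2.94*n - 2.11)*(6.52*n - 1.64)*(13.04*n - 3.28) + (57.5064*n - 23.4004)*(3.26*n^2 - 1.64*n + 0.55))/(3.26*n^2 - 1.64*n + 0.55)^3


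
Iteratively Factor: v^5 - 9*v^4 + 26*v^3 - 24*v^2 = (v - 4)*(v^4 - 5*v^3 + 6*v^2) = (v - 4)*(v - 3)*(v^3 - 2*v^2) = (v - 4)*(v - 3)*(v - 2)*(v^2) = v*(v - 4)*(v - 3)*(v - 2)*(v)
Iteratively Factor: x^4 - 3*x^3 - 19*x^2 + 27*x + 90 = (x - 5)*(x^3 + 2*x^2 - 9*x - 18) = (x - 5)*(x + 3)*(x^2 - x - 6) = (x - 5)*(x + 2)*(x + 3)*(x - 3)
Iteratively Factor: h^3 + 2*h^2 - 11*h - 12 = (h + 4)*(h^2 - 2*h - 3) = (h + 1)*(h + 4)*(h - 3)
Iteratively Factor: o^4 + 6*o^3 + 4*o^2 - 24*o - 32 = (o - 2)*(o^3 + 8*o^2 + 20*o + 16) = (o - 2)*(o + 4)*(o^2 + 4*o + 4) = (o - 2)*(o + 2)*(o + 4)*(o + 2)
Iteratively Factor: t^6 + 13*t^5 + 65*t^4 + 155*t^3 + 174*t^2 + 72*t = (t + 1)*(t^5 + 12*t^4 + 53*t^3 + 102*t^2 + 72*t) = (t + 1)*(t + 3)*(t^4 + 9*t^3 + 26*t^2 + 24*t) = (t + 1)*(t + 3)^2*(t^3 + 6*t^2 + 8*t) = t*(t + 1)*(t + 3)^2*(t^2 + 6*t + 8) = t*(t + 1)*(t + 3)^2*(t + 4)*(t + 2)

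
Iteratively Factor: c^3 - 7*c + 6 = (c + 3)*(c^2 - 3*c + 2) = (c - 2)*(c + 3)*(c - 1)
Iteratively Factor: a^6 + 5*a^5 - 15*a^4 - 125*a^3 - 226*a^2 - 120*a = (a + 4)*(a^5 + a^4 - 19*a^3 - 49*a^2 - 30*a) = (a + 3)*(a + 4)*(a^4 - 2*a^3 - 13*a^2 - 10*a) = (a + 1)*(a + 3)*(a + 4)*(a^3 - 3*a^2 - 10*a) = (a + 1)*(a + 2)*(a + 3)*(a + 4)*(a^2 - 5*a) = a*(a + 1)*(a + 2)*(a + 3)*(a + 4)*(a - 5)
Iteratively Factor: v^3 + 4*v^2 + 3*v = (v + 1)*(v^2 + 3*v) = (v + 1)*(v + 3)*(v)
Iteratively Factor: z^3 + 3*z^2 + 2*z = (z)*(z^2 + 3*z + 2) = z*(z + 2)*(z + 1)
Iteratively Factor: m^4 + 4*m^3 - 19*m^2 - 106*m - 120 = (m + 3)*(m^3 + m^2 - 22*m - 40) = (m + 2)*(m + 3)*(m^2 - m - 20) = (m + 2)*(m + 3)*(m + 4)*(m - 5)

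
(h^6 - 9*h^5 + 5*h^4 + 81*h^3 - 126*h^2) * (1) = h^6 - 9*h^5 + 5*h^4 + 81*h^3 - 126*h^2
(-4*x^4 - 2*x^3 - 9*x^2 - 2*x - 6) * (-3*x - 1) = 12*x^5 + 10*x^4 + 29*x^3 + 15*x^2 + 20*x + 6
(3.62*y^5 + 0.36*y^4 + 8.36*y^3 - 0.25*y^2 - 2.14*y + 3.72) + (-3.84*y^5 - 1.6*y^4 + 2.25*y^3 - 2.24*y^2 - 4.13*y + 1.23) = -0.22*y^5 - 1.24*y^4 + 10.61*y^3 - 2.49*y^2 - 6.27*y + 4.95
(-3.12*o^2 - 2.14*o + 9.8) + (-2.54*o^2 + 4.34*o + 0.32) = -5.66*o^2 + 2.2*o + 10.12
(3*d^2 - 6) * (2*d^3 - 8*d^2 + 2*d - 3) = 6*d^5 - 24*d^4 - 6*d^3 + 39*d^2 - 12*d + 18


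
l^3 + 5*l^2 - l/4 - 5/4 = (l - 1/2)*(l + 1/2)*(l + 5)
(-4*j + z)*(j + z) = -4*j^2 - 3*j*z + z^2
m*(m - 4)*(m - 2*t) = m^3 - 2*m^2*t - 4*m^2 + 8*m*t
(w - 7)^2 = w^2 - 14*w + 49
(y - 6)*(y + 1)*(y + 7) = y^3 + 2*y^2 - 41*y - 42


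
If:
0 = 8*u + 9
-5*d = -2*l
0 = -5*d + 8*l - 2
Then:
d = 2/15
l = 1/3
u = -9/8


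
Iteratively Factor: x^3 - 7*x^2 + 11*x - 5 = (x - 5)*(x^2 - 2*x + 1) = (x - 5)*(x - 1)*(x - 1)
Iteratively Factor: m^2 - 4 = (m + 2)*(m - 2)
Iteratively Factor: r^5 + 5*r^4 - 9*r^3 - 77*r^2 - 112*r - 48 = (r + 1)*(r^4 + 4*r^3 - 13*r^2 - 64*r - 48) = (r - 4)*(r + 1)*(r^3 + 8*r^2 + 19*r + 12) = (r - 4)*(r + 1)*(r + 3)*(r^2 + 5*r + 4) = (r - 4)*(r + 1)*(r + 3)*(r + 4)*(r + 1)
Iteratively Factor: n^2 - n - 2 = (n - 2)*(n + 1)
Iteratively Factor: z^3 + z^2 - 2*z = (z + 2)*(z^2 - z) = (z - 1)*(z + 2)*(z)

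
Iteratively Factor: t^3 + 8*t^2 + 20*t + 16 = (t + 2)*(t^2 + 6*t + 8) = (t + 2)^2*(t + 4)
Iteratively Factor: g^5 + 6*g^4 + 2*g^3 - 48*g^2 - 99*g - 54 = (g - 3)*(g^4 + 9*g^3 + 29*g^2 + 39*g + 18) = (g - 3)*(g + 1)*(g^3 + 8*g^2 + 21*g + 18) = (g - 3)*(g + 1)*(g + 2)*(g^2 + 6*g + 9) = (g - 3)*(g + 1)*(g + 2)*(g + 3)*(g + 3)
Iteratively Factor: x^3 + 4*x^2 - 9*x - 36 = (x - 3)*(x^2 + 7*x + 12) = (x - 3)*(x + 3)*(x + 4)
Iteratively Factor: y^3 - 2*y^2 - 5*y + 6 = (y + 2)*(y^2 - 4*y + 3) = (y - 3)*(y + 2)*(y - 1)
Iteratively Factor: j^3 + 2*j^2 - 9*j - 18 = (j + 3)*(j^2 - j - 6) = (j + 2)*(j + 3)*(j - 3)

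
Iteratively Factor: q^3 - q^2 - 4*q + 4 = (q - 2)*(q^2 + q - 2) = (q - 2)*(q - 1)*(q + 2)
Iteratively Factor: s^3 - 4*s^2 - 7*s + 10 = (s + 2)*(s^2 - 6*s + 5) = (s - 1)*(s + 2)*(s - 5)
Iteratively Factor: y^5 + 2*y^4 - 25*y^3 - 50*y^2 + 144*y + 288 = (y - 4)*(y^4 + 6*y^3 - y^2 - 54*y - 72) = (y - 4)*(y + 3)*(y^3 + 3*y^2 - 10*y - 24) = (y - 4)*(y + 2)*(y + 3)*(y^2 + y - 12) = (y - 4)*(y - 3)*(y + 2)*(y + 3)*(y + 4)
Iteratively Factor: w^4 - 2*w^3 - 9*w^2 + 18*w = (w - 3)*(w^3 + w^2 - 6*w) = (w - 3)*(w - 2)*(w^2 + 3*w) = w*(w - 3)*(w - 2)*(w + 3)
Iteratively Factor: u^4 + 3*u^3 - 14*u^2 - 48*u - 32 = (u - 4)*(u^3 + 7*u^2 + 14*u + 8) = (u - 4)*(u + 1)*(u^2 + 6*u + 8) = (u - 4)*(u + 1)*(u + 4)*(u + 2)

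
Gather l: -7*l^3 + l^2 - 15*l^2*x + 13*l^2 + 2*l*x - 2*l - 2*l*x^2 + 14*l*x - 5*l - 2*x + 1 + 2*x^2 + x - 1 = -7*l^3 + l^2*(14 - 15*x) + l*(-2*x^2 + 16*x - 7) + 2*x^2 - x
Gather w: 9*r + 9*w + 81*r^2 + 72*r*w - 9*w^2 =81*r^2 + 9*r - 9*w^2 + w*(72*r + 9)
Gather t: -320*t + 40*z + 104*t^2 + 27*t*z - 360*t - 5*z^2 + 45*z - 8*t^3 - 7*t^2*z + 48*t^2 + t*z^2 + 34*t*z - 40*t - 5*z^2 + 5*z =-8*t^3 + t^2*(152 - 7*z) + t*(z^2 + 61*z - 720) - 10*z^2 + 90*z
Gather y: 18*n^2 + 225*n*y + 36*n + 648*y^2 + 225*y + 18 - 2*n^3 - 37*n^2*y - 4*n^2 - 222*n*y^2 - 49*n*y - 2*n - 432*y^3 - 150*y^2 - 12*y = -2*n^3 + 14*n^2 + 34*n - 432*y^3 + y^2*(498 - 222*n) + y*(-37*n^2 + 176*n + 213) + 18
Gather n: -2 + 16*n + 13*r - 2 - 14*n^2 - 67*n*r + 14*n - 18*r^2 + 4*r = -14*n^2 + n*(30 - 67*r) - 18*r^2 + 17*r - 4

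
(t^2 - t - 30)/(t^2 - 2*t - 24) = (t + 5)/(t + 4)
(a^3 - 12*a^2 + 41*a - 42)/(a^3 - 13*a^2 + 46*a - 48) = (a - 7)/(a - 8)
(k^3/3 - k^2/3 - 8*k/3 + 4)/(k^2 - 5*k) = (k^3 - k^2 - 8*k + 12)/(3*k*(k - 5))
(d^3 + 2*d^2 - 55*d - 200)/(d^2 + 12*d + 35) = (d^2 - 3*d - 40)/(d + 7)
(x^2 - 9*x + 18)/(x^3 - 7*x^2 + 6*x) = (x - 3)/(x*(x - 1))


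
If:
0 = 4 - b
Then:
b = 4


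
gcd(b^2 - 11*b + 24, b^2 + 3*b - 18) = b - 3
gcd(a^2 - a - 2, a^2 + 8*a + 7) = a + 1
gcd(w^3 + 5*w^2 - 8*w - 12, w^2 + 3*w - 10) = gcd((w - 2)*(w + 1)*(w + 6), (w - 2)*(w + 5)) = w - 2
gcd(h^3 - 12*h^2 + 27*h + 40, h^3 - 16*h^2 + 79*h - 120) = h^2 - 13*h + 40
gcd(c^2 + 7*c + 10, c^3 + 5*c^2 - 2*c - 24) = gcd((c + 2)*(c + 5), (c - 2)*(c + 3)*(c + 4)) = 1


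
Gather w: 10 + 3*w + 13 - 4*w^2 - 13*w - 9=-4*w^2 - 10*w + 14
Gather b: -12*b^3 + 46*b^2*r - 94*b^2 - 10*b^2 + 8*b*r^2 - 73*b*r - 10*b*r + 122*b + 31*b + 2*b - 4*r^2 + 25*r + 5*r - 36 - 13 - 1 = -12*b^3 + b^2*(46*r - 104) + b*(8*r^2 - 83*r + 155) - 4*r^2 + 30*r - 50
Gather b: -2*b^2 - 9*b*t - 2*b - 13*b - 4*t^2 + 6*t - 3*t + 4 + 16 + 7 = -2*b^2 + b*(-9*t - 15) - 4*t^2 + 3*t + 27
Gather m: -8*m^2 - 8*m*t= -8*m^2 - 8*m*t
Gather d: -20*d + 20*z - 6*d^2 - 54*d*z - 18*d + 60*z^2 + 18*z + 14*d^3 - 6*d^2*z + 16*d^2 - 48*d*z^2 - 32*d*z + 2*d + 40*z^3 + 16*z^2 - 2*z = 14*d^3 + d^2*(10 - 6*z) + d*(-48*z^2 - 86*z - 36) + 40*z^3 + 76*z^2 + 36*z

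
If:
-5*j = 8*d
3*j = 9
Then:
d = -15/8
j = 3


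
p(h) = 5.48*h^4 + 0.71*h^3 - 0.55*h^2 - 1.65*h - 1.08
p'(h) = 21.92*h^3 + 2.13*h^2 - 1.1*h - 1.65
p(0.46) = -1.64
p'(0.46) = 0.43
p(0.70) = -0.95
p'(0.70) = 6.14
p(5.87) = 6620.17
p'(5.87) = 4498.87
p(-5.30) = 4210.50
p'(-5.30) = -3199.37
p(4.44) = 2172.57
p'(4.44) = 1954.08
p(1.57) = 31.02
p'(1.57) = 86.70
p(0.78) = -0.34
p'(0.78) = 9.19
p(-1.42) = 20.40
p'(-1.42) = -58.56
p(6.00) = 7224.66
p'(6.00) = 4803.15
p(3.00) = 452.07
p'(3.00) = 606.06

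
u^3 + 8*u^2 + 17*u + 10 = (u + 1)*(u + 2)*(u + 5)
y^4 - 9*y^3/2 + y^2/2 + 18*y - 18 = (y - 3)*(y - 2)*(y - 3/2)*(y + 2)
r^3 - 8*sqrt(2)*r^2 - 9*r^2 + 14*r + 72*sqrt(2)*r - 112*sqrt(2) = (r - 7)*(r - 2)*(r - 8*sqrt(2))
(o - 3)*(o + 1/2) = o^2 - 5*o/2 - 3/2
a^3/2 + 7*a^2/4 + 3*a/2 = a*(a/2 + 1)*(a + 3/2)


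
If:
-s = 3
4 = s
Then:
No Solution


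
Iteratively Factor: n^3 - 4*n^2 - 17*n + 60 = (n + 4)*(n^2 - 8*n + 15) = (n - 3)*(n + 4)*(n - 5)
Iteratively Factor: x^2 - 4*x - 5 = (x + 1)*(x - 5)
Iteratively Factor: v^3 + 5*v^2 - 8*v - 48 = (v + 4)*(v^2 + v - 12) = (v - 3)*(v + 4)*(v + 4)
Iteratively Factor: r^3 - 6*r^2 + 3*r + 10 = (r - 2)*(r^2 - 4*r - 5) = (r - 5)*(r - 2)*(r + 1)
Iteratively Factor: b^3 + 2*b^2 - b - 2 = (b + 2)*(b^2 - 1) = (b + 1)*(b + 2)*(b - 1)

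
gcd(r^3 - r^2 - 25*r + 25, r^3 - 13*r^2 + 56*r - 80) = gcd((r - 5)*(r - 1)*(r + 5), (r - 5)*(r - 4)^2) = r - 5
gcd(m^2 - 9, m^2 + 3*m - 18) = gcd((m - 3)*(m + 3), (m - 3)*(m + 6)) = m - 3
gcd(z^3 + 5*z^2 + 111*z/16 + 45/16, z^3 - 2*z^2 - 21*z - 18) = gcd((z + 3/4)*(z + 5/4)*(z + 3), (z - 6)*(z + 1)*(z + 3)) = z + 3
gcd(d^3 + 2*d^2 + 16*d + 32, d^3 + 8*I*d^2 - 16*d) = d + 4*I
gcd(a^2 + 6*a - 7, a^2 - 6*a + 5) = a - 1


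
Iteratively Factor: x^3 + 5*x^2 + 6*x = (x + 3)*(x^2 + 2*x) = (x + 2)*(x + 3)*(x)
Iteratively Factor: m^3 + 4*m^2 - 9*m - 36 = (m + 4)*(m^2 - 9) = (m - 3)*(m + 4)*(m + 3)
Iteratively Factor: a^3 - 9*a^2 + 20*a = (a - 5)*(a^2 - 4*a) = a*(a - 5)*(a - 4)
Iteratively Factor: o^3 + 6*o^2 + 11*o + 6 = (o + 1)*(o^2 + 5*o + 6) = (o + 1)*(o + 2)*(o + 3)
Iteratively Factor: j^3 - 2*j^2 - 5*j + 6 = (j - 1)*(j^2 - j - 6) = (j - 3)*(j - 1)*(j + 2)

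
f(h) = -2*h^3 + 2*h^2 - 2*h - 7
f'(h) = -6*h^2 + 4*h - 2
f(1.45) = -11.79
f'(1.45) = -8.82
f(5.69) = -322.07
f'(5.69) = -173.50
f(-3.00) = 71.00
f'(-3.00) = -68.00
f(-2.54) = 43.76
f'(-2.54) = -50.87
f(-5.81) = 464.38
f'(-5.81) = -227.78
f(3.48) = -74.03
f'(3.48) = -60.74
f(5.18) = -241.68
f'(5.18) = -142.27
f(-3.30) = 93.25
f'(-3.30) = -80.54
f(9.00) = -1321.00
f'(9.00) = -452.00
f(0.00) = -7.00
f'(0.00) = -2.00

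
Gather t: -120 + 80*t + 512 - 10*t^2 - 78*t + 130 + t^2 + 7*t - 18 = -9*t^2 + 9*t + 504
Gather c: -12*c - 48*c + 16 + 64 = 80 - 60*c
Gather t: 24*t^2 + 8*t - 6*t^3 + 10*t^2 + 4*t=-6*t^3 + 34*t^2 + 12*t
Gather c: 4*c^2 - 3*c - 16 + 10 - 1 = 4*c^2 - 3*c - 7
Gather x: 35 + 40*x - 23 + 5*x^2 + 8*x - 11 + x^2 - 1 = 6*x^2 + 48*x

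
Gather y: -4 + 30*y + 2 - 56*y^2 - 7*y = -56*y^2 + 23*y - 2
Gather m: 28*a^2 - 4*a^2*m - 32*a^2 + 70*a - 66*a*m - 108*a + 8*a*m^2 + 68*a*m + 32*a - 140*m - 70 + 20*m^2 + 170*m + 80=-4*a^2 - 6*a + m^2*(8*a + 20) + m*(-4*a^2 + 2*a + 30) + 10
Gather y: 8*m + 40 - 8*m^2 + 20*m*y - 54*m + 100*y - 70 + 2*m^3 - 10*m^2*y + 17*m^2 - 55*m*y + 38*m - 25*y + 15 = 2*m^3 + 9*m^2 - 8*m + y*(-10*m^2 - 35*m + 75) - 15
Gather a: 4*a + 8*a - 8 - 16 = 12*a - 24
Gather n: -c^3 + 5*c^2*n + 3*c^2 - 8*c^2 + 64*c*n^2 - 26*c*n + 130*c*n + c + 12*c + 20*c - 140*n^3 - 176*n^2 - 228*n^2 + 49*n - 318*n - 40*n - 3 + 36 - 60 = -c^3 - 5*c^2 + 33*c - 140*n^3 + n^2*(64*c - 404) + n*(5*c^2 + 104*c - 309) - 27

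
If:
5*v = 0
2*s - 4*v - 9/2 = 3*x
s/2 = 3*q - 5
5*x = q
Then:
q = 245/114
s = 55/19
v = 0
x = 49/114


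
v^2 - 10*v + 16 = (v - 8)*(v - 2)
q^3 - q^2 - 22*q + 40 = (q - 4)*(q - 2)*(q + 5)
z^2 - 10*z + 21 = (z - 7)*(z - 3)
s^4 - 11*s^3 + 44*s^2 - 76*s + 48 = (s - 4)*(s - 3)*(s - 2)^2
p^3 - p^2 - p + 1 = (p - 1)^2*(p + 1)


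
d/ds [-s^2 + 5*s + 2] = 5 - 2*s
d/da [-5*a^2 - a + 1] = -10*a - 1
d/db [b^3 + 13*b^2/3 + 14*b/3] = 3*b^2 + 26*b/3 + 14/3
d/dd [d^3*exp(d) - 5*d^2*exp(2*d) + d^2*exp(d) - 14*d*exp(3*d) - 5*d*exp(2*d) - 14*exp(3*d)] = (d^3 - 10*d^2*exp(d) + 4*d^2 - 42*d*exp(2*d) - 20*d*exp(d) + 2*d - 56*exp(2*d) - 5*exp(d))*exp(d)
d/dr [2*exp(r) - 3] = 2*exp(r)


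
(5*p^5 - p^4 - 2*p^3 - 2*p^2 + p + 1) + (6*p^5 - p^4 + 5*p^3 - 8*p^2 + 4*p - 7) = 11*p^5 - 2*p^4 + 3*p^3 - 10*p^2 + 5*p - 6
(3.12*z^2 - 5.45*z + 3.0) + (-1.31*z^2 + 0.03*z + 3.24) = 1.81*z^2 - 5.42*z + 6.24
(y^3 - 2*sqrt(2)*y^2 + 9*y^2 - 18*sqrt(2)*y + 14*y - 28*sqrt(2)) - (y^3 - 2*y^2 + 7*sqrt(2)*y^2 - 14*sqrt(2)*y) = -9*sqrt(2)*y^2 + 11*y^2 - 4*sqrt(2)*y + 14*y - 28*sqrt(2)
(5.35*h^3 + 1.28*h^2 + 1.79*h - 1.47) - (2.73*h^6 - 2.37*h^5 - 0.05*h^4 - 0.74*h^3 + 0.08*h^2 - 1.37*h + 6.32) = -2.73*h^6 + 2.37*h^5 + 0.05*h^4 + 6.09*h^3 + 1.2*h^2 + 3.16*h - 7.79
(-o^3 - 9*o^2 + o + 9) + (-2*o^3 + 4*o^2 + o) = -3*o^3 - 5*o^2 + 2*o + 9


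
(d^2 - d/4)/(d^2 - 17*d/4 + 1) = d/(d - 4)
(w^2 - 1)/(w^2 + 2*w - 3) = (w + 1)/(w + 3)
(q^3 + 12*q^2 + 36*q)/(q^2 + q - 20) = q*(q^2 + 12*q + 36)/(q^2 + q - 20)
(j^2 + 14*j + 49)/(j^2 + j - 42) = (j + 7)/(j - 6)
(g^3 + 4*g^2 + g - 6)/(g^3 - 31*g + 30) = (g^2 + 5*g + 6)/(g^2 + g - 30)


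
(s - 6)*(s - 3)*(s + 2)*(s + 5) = s^4 - 2*s^3 - 35*s^2 + 36*s + 180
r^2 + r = r*(r + 1)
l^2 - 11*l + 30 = (l - 6)*(l - 5)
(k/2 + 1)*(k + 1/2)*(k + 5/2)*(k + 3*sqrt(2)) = k^4/2 + 3*sqrt(2)*k^3/2 + 5*k^3/2 + 29*k^2/8 + 15*sqrt(2)*k^2/2 + 5*k/4 + 87*sqrt(2)*k/8 + 15*sqrt(2)/4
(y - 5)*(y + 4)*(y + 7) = y^3 + 6*y^2 - 27*y - 140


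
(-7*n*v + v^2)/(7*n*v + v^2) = (-7*n + v)/(7*n + v)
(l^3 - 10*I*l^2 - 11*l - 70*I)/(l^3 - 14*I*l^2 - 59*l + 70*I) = (l + 2*I)/(l - 2*I)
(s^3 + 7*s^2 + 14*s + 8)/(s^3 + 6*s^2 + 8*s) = (s + 1)/s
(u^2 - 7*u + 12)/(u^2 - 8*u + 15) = (u - 4)/(u - 5)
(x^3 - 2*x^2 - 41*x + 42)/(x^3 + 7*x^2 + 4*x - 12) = (x - 7)/(x + 2)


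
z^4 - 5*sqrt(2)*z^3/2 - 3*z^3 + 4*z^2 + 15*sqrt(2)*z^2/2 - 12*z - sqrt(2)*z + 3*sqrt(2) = (z - 3)*(z - sqrt(2))^2*(z - sqrt(2)/2)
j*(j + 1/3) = j^2 + j/3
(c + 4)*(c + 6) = c^2 + 10*c + 24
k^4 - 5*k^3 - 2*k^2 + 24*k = k*(k - 4)*(k - 3)*(k + 2)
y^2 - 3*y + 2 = (y - 2)*(y - 1)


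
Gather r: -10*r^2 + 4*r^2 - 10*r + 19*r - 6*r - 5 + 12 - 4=-6*r^2 + 3*r + 3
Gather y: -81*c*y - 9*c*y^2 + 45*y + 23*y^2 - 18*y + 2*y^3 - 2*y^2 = 2*y^3 + y^2*(21 - 9*c) + y*(27 - 81*c)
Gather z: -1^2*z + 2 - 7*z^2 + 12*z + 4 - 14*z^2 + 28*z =-21*z^2 + 39*z + 6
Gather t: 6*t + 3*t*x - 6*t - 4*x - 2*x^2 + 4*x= 3*t*x - 2*x^2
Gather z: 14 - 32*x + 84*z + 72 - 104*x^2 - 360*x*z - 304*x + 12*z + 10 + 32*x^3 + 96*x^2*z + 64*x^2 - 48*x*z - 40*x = 32*x^3 - 40*x^2 - 376*x + z*(96*x^2 - 408*x + 96) + 96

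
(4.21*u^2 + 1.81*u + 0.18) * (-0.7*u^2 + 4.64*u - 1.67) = -2.947*u^4 + 18.2674*u^3 + 1.2417*u^2 - 2.1875*u - 0.3006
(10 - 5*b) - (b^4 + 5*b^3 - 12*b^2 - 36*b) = -b^4 - 5*b^3 + 12*b^2 + 31*b + 10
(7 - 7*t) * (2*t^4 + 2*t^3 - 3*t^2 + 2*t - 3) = -14*t^5 + 35*t^3 - 35*t^2 + 35*t - 21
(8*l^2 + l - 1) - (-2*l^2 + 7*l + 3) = 10*l^2 - 6*l - 4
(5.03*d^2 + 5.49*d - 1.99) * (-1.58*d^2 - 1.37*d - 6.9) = -7.9474*d^4 - 15.5653*d^3 - 39.0841*d^2 - 35.1547*d + 13.731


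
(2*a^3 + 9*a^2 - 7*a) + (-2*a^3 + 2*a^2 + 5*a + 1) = 11*a^2 - 2*a + 1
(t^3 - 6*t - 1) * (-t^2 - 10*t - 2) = -t^5 - 10*t^4 + 4*t^3 + 61*t^2 + 22*t + 2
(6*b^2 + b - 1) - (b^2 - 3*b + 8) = 5*b^2 + 4*b - 9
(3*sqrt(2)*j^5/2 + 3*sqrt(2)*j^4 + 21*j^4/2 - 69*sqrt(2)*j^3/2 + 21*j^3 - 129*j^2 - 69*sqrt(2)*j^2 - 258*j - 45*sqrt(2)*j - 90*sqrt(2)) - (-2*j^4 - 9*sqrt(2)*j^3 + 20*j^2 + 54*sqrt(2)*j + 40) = 3*sqrt(2)*j^5/2 + 3*sqrt(2)*j^4 + 25*j^4/2 - 51*sqrt(2)*j^3/2 + 21*j^3 - 149*j^2 - 69*sqrt(2)*j^2 - 258*j - 99*sqrt(2)*j - 90*sqrt(2) - 40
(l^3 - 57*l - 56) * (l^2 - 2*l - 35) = l^5 - 2*l^4 - 92*l^3 + 58*l^2 + 2107*l + 1960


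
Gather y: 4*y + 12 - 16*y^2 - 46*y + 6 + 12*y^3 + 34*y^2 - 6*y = 12*y^3 + 18*y^2 - 48*y + 18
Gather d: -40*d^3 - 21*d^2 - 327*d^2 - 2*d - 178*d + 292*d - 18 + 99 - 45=-40*d^3 - 348*d^2 + 112*d + 36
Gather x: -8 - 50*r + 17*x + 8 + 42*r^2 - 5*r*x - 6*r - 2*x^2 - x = 42*r^2 - 56*r - 2*x^2 + x*(16 - 5*r)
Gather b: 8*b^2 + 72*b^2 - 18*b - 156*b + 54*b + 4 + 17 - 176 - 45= 80*b^2 - 120*b - 200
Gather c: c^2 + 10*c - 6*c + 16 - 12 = c^2 + 4*c + 4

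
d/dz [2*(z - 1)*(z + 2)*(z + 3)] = 6*z^2 + 16*z + 2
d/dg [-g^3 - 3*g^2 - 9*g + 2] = -3*g^2 - 6*g - 9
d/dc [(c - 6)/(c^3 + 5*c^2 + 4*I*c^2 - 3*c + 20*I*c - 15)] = (-2*c^3 + c^2*(13 - 4*I) + c*(60 + 48*I) - 33 + 120*I)/(c^6 + c^5*(10 + 8*I) + c^4*(3 + 80*I) + c^3*(-220 + 176*I) + c^2*(-541 - 240*I) + c*(90 - 600*I) + 225)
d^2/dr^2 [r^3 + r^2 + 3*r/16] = 6*r + 2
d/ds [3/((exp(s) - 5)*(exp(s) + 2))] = (9 - 6*exp(s))*exp(s)/(exp(4*s) - 6*exp(3*s) - 11*exp(2*s) + 60*exp(s) + 100)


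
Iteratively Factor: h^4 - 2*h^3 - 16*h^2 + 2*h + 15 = (h + 1)*(h^3 - 3*h^2 - 13*h + 15) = (h - 1)*(h + 1)*(h^2 - 2*h - 15) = (h - 1)*(h + 1)*(h + 3)*(h - 5)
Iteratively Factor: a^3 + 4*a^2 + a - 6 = (a + 2)*(a^2 + 2*a - 3) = (a - 1)*(a + 2)*(a + 3)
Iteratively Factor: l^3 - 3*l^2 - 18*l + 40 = (l + 4)*(l^2 - 7*l + 10) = (l - 2)*(l + 4)*(l - 5)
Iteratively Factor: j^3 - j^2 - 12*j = (j + 3)*(j^2 - 4*j) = (j - 4)*(j + 3)*(j)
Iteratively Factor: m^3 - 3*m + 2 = (m - 1)*(m^2 + m - 2) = (m - 1)^2*(m + 2)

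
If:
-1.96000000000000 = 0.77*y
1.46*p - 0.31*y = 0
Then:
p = -0.54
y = -2.55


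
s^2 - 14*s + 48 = (s - 8)*(s - 6)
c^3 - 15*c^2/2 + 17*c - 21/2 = (c - 7/2)*(c - 3)*(c - 1)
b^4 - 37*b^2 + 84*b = b*(b - 4)*(b - 3)*(b + 7)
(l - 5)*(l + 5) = l^2 - 25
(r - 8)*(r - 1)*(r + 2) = r^3 - 7*r^2 - 10*r + 16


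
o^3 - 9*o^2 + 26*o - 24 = (o - 4)*(o - 3)*(o - 2)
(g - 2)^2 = g^2 - 4*g + 4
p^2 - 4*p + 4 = (p - 2)^2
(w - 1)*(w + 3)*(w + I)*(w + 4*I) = w^4 + 2*w^3 + 5*I*w^3 - 7*w^2 + 10*I*w^2 - 8*w - 15*I*w + 12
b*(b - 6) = b^2 - 6*b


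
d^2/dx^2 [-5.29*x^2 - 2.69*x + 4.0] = -10.5800000000000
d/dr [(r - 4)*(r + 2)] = 2*r - 2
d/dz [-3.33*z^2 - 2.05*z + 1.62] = -6.66*z - 2.05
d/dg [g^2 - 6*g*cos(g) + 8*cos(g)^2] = 6*g*sin(g) + 2*g - 8*sin(2*g) - 6*cos(g)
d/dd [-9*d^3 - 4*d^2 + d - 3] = -27*d^2 - 8*d + 1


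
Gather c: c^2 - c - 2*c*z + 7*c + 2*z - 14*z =c^2 + c*(6 - 2*z) - 12*z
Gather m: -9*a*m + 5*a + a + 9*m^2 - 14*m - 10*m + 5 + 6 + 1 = 6*a + 9*m^2 + m*(-9*a - 24) + 12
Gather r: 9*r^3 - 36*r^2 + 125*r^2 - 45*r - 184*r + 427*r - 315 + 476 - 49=9*r^3 + 89*r^2 + 198*r + 112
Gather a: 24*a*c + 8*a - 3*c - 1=a*(24*c + 8) - 3*c - 1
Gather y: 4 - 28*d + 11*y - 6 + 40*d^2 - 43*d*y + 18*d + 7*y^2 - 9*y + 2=40*d^2 - 10*d + 7*y^2 + y*(2 - 43*d)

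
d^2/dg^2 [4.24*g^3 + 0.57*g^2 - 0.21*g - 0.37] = 25.44*g + 1.14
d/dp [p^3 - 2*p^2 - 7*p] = 3*p^2 - 4*p - 7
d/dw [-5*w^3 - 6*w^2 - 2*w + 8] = -15*w^2 - 12*w - 2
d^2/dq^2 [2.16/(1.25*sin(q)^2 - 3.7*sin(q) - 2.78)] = (13.5*sin(q)^4 - 29.97*sin(q)^3 + 39.3444*sin(q)^2 + 37.72224*sin(q) - 74.1528)/(-1.25*sin(q)^2 + 3.7*sin(q) + 2.78)^3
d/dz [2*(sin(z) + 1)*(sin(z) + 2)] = 2*(2*sin(z) + 3)*cos(z)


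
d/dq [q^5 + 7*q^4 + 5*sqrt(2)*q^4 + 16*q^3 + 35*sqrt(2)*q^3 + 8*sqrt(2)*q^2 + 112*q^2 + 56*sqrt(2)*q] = 5*q^4 + 28*q^3 + 20*sqrt(2)*q^3 + 48*q^2 + 105*sqrt(2)*q^2 + 16*sqrt(2)*q + 224*q + 56*sqrt(2)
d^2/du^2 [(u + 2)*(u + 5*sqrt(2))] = 2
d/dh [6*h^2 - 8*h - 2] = 12*h - 8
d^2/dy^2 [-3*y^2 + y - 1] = -6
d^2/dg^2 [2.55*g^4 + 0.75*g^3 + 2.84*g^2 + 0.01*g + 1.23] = 30.6*g^2 + 4.5*g + 5.68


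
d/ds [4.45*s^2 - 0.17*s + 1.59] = 8.9*s - 0.17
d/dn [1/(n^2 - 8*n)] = 2*(4 - n)/(n^2*(n - 8)^2)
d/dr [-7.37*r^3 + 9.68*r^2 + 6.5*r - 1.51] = -22.11*r^2 + 19.36*r + 6.5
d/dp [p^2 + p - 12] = 2*p + 1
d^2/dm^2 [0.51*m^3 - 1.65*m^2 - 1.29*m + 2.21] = 3.06*m - 3.3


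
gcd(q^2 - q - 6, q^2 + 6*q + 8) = q + 2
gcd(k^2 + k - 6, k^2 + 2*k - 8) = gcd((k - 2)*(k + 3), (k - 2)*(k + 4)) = k - 2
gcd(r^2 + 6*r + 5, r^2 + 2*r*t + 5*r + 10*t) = r + 5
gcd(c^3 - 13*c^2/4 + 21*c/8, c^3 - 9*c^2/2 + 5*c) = c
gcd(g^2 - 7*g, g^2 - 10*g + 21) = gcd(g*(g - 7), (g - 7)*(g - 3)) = g - 7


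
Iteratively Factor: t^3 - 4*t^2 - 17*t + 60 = (t - 5)*(t^2 + t - 12) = (t - 5)*(t + 4)*(t - 3)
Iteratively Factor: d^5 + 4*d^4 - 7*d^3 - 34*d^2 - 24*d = (d + 1)*(d^4 + 3*d^3 - 10*d^2 - 24*d) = (d + 1)*(d + 4)*(d^3 - d^2 - 6*d) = d*(d + 1)*(d + 4)*(d^2 - d - 6) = d*(d - 3)*(d + 1)*(d + 4)*(d + 2)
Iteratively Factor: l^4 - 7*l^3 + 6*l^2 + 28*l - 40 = (l + 2)*(l^3 - 9*l^2 + 24*l - 20) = (l - 2)*(l + 2)*(l^2 - 7*l + 10) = (l - 5)*(l - 2)*(l + 2)*(l - 2)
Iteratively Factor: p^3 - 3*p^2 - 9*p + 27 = (p + 3)*(p^2 - 6*p + 9) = (p - 3)*(p + 3)*(p - 3)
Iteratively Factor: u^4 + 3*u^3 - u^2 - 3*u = (u - 1)*(u^3 + 4*u^2 + 3*u) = (u - 1)*(u + 3)*(u^2 + u) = (u - 1)*(u + 1)*(u + 3)*(u)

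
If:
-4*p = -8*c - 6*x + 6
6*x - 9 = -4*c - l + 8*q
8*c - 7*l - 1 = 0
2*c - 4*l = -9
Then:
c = 67/18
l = 37/9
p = 3*x/2 + 107/18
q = 3*x/4 + 5/4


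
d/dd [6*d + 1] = 6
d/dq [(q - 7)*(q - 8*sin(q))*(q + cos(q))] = (7 - q)*(q - 8*sin(q))*(sin(q) - 1) + (7 - q)*(q + cos(q))*(8*cos(q) - 1) + (q - 8*sin(q))*(q + cos(q))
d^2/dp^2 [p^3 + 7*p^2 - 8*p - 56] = 6*p + 14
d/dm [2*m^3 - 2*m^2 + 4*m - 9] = 6*m^2 - 4*m + 4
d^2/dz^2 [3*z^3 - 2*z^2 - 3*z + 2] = 18*z - 4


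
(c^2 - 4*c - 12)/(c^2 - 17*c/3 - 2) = 3*(c + 2)/(3*c + 1)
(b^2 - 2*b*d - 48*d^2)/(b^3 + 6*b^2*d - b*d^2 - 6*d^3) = (b - 8*d)/(b^2 - d^2)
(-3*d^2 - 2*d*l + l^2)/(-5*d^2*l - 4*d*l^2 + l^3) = (3*d - l)/(l*(5*d - l))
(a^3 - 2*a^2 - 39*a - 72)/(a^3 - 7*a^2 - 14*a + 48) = (a + 3)/(a - 2)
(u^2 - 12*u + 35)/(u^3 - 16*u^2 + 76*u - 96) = (u^2 - 12*u + 35)/(u^3 - 16*u^2 + 76*u - 96)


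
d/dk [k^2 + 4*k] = 2*k + 4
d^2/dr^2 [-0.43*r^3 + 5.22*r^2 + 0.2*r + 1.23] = 10.44 - 2.58*r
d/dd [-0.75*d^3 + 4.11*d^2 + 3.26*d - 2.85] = -2.25*d^2 + 8.22*d + 3.26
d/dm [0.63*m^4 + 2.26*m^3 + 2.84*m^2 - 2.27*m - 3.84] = 2.52*m^3 + 6.78*m^2 + 5.68*m - 2.27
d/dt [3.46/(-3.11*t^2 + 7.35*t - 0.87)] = (21.5212*t - 25.431)/(3.11*t^2 - 7.35*t + 0.87)^2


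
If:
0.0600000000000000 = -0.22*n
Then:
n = -0.27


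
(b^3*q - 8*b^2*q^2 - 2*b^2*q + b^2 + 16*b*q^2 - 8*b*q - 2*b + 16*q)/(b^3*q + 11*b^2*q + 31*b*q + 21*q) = (b^3*q - 8*b^2*q^2 - 2*b^2*q + b^2 + 16*b*q^2 - 8*b*q - 2*b + 16*q)/(q*(b^3 + 11*b^2 + 31*b + 21))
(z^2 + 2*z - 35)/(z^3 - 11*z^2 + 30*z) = (z + 7)/(z*(z - 6))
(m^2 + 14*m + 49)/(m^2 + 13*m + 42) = (m + 7)/(m + 6)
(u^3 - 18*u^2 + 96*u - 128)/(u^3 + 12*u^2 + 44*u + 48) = (u^3 - 18*u^2 + 96*u - 128)/(u^3 + 12*u^2 + 44*u + 48)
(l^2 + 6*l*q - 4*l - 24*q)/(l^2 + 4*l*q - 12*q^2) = (4 - l)/(-l + 2*q)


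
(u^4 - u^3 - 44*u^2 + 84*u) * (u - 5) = u^5 - 6*u^4 - 39*u^3 + 304*u^2 - 420*u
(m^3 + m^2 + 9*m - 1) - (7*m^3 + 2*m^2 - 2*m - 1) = -6*m^3 - m^2 + 11*m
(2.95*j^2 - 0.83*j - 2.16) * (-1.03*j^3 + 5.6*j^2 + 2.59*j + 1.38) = -3.0385*j^5 + 17.3749*j^4 + 5.2173*j^3 - 10.1747*j^2 - 6.7398*j - 2.9808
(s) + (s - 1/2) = 2*s - 1/2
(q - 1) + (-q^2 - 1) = -q^2 + q - 2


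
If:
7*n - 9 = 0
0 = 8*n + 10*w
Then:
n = 9/7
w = -36/35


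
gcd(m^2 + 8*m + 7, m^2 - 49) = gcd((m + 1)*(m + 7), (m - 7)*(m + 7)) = m + 7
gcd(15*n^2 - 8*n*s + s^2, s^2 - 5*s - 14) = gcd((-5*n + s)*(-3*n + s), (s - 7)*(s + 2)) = 1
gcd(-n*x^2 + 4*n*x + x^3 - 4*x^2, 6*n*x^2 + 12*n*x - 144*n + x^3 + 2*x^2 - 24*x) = x - 4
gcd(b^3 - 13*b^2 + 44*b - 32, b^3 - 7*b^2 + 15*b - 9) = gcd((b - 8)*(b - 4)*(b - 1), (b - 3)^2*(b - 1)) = b - 1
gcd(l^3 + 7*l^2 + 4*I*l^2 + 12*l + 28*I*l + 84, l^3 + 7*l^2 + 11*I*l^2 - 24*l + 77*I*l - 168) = l + 7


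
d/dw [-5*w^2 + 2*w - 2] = 2 - 10*w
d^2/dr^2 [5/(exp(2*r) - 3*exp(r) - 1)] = 5*((3 - 4*exp(r))*(-exp(2*r) + 3*exp(r) + 1) - 2*(2*exp(r) - 3)^2*exp(r))*exp(r)/(-exp(2*r) + 3*exp(r) + 1)^3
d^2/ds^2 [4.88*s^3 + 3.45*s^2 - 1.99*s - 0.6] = 29.28*s + 6.9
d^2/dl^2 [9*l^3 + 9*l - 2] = 54*l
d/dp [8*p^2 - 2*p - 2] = 16*p - 2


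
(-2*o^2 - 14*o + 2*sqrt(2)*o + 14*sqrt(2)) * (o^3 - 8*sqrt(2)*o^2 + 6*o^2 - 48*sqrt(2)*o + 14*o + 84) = -2*o^5 - 26*o^4 + 18*sqrt(2)*o^4 - 144*o^3 + 234*sqrt(2)*o^3 - 780*o^2 + 784*sqrt(2)*o^2 - 2520*o + 364*sqrt(2)*o + 1176*sqrt(2)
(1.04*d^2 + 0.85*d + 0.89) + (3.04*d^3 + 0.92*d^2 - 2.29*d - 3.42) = 3.04*d^3 + 1.96*d^2 - 1.44*d - 2.53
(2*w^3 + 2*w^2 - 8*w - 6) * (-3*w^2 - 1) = -6*w^5 - 6*w^4 + 22*w^3 + 16*w^2 + 8*w + 6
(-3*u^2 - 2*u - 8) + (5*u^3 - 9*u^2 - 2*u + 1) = 5*u^3 - 12*u^2 - 4*u - 7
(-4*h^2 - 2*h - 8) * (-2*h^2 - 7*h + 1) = 8*h^4 + 32*h^3 + 26*h^2 + 54*h - 8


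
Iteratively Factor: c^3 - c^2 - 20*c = (c)*(c^2 - c - 20) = c*(c - 5)*(c + 4)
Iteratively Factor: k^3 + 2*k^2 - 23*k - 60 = (k - 5)*(k^2 + 7*k + 12) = (k - 5)*(k + 4)*(k + 3)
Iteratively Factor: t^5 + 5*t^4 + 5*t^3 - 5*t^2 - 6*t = (t + 1)*(t^4 + 4*t^3 + t^2 - 6*t) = (t + 1)*(t + 2)*(t^3 + 2*t^2 - 3*t) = (t - 1)*(t + 1)*(t + 2)*(t^2 + 3*t) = t*(t - 1)*(t + 1)*(t + 2)*(t + 3)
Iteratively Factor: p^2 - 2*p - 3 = (p - 3)*(p + 1)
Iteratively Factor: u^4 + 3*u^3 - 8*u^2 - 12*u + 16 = (u - 1)*(u^3 + 4*u^2 - 4*u - 16) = (u - 2)*(u - 1)*(u^2 + 6*u + 8) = (u - 2)*(u - 1)*(u + 4)*(u + 2)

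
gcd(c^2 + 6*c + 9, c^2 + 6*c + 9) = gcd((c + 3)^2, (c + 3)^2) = c^2 + 6*c + 9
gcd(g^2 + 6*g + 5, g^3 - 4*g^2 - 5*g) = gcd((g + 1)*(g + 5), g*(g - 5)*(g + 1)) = g + 1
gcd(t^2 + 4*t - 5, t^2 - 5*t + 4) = t - 1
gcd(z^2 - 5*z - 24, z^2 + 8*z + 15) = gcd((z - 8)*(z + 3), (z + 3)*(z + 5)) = z + 3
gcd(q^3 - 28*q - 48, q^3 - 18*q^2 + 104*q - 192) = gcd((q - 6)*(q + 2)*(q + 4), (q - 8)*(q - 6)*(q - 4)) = q - 6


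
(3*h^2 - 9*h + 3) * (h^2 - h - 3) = 3*h^4 - 12*h^3 + 3*h^2 + 24*h - 9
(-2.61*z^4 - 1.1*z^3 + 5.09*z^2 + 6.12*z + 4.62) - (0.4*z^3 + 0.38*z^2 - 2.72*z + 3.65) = -2.61*z^4 - 1.5*z^3 + 4.71*z^2 + 8.84*z + 0.97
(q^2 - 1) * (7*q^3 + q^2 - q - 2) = 7*q^5 + q^4 - 8*q^3 - 3*q^2 + q + 2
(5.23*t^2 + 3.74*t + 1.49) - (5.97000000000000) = 5.23*t^2 + 3.74*t - 4.48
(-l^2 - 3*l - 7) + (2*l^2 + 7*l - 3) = l^2 + 4*l - 10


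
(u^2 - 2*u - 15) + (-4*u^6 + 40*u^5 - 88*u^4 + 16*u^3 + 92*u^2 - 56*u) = -4*u^6 + 40*u^5 - 88*u^4 + 16*u^3 + 93*u^2 - 58*u - 15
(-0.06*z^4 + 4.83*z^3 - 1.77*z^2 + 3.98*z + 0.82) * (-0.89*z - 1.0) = 0.0534*z^5 - 4.2387*z^4 - 3.2547*z^3 - 1.7722*z^2 - 4.7098*z - 0.82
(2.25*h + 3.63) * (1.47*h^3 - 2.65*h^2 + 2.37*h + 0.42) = 3.3075*h^4 - 0.626399999999999*h^3 - 4.287*h^2 + 9.5481*h + 1.5246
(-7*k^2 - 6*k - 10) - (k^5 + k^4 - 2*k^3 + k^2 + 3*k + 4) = -k^5 - k^4 + 2*k^3 - 8*k^2 - 9*k - 14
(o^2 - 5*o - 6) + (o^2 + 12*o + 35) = 2*o^2 + 7*o + 29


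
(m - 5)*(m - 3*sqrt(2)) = m^2 - 5*m - 3*sqrt(2)*m + 15*sqrt(2)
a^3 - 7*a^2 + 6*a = a*(a - 6)*(a - 1)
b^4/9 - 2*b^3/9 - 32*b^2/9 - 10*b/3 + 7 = (b/3 + 1)^2*(b - 7)*(b - 1)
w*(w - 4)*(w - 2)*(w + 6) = w^4 - 28*w^2 + 48*w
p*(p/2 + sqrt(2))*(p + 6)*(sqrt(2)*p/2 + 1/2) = sqrt(2)*p^4/4 + 5*p^3/4 + 3*sqrt(2)*p^3/2 + sqrt(2)*p^2/2 + 15*p^2/2 + 3*sqrt(2)*p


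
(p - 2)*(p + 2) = p^2 - 4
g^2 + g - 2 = (g - 1)*(g + 2)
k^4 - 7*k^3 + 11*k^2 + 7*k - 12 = (k - 4)*(k - 3)*(k - 1)*(k + 1)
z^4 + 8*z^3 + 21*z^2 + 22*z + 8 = (z + 1)^2*(z + 2)*(z + 4)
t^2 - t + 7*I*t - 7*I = (t - 1)*(t + 7*I)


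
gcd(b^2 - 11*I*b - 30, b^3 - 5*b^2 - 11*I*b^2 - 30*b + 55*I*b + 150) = b^2 - 11*I*b - 30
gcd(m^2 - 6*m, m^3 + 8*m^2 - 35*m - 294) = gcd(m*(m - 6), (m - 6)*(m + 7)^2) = m - 6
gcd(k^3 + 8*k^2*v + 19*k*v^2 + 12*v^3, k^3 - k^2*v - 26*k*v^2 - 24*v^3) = k^2 + 5*k*v + 4*v^2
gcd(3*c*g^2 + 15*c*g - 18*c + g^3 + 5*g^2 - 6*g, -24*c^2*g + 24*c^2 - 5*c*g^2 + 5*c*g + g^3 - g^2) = 3*c*g - 3*c + g^2 - g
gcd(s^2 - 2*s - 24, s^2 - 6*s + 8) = 1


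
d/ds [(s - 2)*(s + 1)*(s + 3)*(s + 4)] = 4*s^3 + 18*s^2 + 6*s - 26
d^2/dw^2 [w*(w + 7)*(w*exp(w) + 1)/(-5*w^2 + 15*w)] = (-w^4*exp(w) - 3*w^3*exp(w) + 51*w^2*exp(w) - 57*w*exp(w) - 186*exp(w) - 20)/(5*(w^3 - 9*w^2 + 27*w - 27))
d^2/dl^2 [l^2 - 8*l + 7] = 2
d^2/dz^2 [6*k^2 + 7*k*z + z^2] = 2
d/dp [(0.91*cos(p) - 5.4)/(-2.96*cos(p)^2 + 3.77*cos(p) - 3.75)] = (-2.6936*cos(p)^2 + 31.968*cos(p) - 16.9455)*sin(p)/(8.7616*cos(p)^4 - 22.3184*cos(p)^3 + 36.4129*cos(p)^2 - 28.275*cos(p) + 14.0625)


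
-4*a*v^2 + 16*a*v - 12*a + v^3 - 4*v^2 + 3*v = (-4*a + v)*(v - 3)*(v - 1)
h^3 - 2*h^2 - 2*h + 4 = (h - 2)*(h - sqrt(2))*(h + sqrt(2))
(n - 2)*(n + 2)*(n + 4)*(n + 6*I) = n^4 + 4*n^3 + 6*I*n^3 - 4*n^2 + 24*I*n^2 - 16*n - 24*I*n - 96*I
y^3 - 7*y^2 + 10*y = y*(y - 5)*(y - 2)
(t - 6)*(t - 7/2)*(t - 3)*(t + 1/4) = t^4 - 49*t^3/4 + 371*t^2/8 - 405*t/8 - 63/4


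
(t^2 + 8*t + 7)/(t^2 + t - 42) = (t + 1)/(t - 6)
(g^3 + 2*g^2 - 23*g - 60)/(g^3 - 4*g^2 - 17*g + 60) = (g + 3)/(g - 3)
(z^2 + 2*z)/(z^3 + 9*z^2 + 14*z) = 1/(z + 7)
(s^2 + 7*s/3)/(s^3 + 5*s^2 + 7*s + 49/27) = 9*s/(9*s^2 + 24*s + 7)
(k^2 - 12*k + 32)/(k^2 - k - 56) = (k - 4)/(k + 7)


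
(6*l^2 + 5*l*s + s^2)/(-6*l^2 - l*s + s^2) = (3*l + s)/(-3*l + s)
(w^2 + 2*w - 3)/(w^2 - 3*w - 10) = (-w^2 - 2*w + 3)/(-w^2 + 3*w + 10)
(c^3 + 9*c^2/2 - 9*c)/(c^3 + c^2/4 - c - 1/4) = 2*c*(2*c^2 + 9*c - 18)/(4*c^3 + c^2 - 4*c - 1)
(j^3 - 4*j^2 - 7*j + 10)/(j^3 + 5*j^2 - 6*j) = (j^2 - 3*j - 10)/(j*(j + 6))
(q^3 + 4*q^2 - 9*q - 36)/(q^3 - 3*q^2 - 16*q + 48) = (q + 3)/(q - 4)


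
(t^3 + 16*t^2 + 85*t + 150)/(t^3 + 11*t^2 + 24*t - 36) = (t^2 + 10*t + 25)/(t^2 + 5*t - 6)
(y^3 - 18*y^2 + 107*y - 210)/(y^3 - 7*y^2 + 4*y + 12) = (y^2 - 12*y + 35)/(y^2 - y - 2)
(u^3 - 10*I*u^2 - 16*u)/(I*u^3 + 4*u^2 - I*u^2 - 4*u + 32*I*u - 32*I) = u*(-I*u - 2)/(u^2 + u*(-1 + 4*I) - 4*I)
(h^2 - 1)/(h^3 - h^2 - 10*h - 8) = (h - 1)/(h^2 - 2*h - 8)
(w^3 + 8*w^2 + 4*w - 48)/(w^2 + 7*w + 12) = (w^2 + 4*w - 12)/(w + 3)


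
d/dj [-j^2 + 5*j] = 5 - 2*j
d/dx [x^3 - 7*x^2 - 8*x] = 3*x^2 - 14*x - 8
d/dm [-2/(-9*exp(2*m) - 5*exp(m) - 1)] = (-36*exp(m) - 10)*exp(m)/(9*exp(2*m) + 5*exp(m) + 1)^2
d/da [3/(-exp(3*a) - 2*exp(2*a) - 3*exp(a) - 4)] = (9*exp(2*a) + 12*exp(a) + 9)*exp(a)/(exp(3*a) + 2*exp(2*a) + 3*exp(a) + 4)^2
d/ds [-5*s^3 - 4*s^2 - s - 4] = -15*s^2 - 8*s - 1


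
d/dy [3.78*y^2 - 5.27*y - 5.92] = 7.56*y - 5.27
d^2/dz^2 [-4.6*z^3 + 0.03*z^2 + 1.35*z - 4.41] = 0.06 - 27.6*z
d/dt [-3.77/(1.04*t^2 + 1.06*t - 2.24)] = (7.8416*t + 3.9962)/(1.04*t^2 + 1.06*t - 2.24)^2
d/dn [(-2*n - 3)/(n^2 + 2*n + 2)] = 2*(n^2 + 3*n + 1)/(n^4 + 4*n^3 + 8*n^2 + 8*n + 4)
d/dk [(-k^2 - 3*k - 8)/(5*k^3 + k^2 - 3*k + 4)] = (5*k^4 + 30*k^3 + 126*k^2 + 8*k - 36)/(25*k^6 + 10*k^5 - 29*k^4 + 34*k^3 + 17*k^2 - 24*k + 16)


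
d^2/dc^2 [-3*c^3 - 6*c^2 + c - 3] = -18*c - 12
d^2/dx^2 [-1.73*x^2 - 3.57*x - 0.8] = -3.46000000000000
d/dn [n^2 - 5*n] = 2*n - 5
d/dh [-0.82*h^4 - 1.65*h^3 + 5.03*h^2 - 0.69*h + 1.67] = -3.28*h^3 - 4.95*h^2 + 10.06*h - 0.69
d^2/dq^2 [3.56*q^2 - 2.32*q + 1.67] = 7.12000000000000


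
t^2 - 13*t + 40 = (t - 8)*(t - 5)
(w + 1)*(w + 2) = w^2 + 3*w + 2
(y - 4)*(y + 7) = y^2 + 3*y - 28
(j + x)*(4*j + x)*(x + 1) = 4*j^2*x + 4*j^2 + 5*j*x^2 + 5*j*x + x^3 + x^2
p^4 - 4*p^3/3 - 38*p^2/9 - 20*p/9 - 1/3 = (p - 3)*(p + 1/3)^2*(p + 1)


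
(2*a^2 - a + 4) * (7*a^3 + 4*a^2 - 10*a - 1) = 14*a^5 + a^4 + 4*a^3 + 24*a^2 - 39*a - 4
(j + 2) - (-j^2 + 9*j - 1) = j^2 - 8*j + 3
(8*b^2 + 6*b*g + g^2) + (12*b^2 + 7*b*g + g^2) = 20*b^2 + 13*b*g + 2*g^2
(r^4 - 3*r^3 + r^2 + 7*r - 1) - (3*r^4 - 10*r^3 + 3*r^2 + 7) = -2*r^4 + 7*r^3 - 2*r^2 + 7*r - 8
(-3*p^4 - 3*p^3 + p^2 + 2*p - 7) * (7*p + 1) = -21*p^5 - 24*p^4 + 4*p^3 + 15*p^2 - 47*p - 7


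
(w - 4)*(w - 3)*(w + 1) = w^3 - 6*w^2 + 5*w + 12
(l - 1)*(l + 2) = l^2 + l - 2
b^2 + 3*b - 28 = (b - 4)*(b + 7)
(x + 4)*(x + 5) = x^2 + 9*x + 20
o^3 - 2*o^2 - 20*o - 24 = (o - 6)*(o + 2)^2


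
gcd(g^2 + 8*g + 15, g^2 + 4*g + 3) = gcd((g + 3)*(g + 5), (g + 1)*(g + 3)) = g + 3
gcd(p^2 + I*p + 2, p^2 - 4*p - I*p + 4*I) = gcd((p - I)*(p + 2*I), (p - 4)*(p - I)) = p - I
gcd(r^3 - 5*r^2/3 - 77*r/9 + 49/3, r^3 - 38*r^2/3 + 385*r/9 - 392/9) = r^2 - 14*r/3 + 49/9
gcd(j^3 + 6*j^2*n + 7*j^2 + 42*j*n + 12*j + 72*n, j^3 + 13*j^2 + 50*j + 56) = j + 4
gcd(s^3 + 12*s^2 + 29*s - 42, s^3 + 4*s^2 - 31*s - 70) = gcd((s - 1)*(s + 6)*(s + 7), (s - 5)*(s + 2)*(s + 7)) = s + 7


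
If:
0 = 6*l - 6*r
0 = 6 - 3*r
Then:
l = 2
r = 2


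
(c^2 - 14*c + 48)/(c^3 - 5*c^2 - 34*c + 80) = (c - 6)/(c^2 + 3*c - 10)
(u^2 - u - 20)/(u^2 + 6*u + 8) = (u - 5)/(u + 2)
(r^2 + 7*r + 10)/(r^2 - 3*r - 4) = (r^2 + 7*r + 10)/(r^2 - 3*r - 4)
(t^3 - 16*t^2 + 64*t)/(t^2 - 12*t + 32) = t*(t - 8)/(t - 4)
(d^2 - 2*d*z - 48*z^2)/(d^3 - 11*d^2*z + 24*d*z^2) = (-d - 6*z)/(d*(-d + 3*z))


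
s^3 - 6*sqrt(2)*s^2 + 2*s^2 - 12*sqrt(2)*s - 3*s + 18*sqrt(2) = (s - 1)*(s + 3)*(s - 6*sqrt(2))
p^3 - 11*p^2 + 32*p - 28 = (p - 7)*(p - 2)^2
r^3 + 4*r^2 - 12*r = r*(r - 2)*(r + 6)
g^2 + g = g*(g + 1)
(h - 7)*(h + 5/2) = h^2 - 9*h/2 - 35/2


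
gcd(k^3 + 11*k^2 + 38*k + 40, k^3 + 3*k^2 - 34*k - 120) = k^2 + 9*k + 20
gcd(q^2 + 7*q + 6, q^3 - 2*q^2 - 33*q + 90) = q + 6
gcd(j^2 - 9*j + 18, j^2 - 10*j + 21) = j - 3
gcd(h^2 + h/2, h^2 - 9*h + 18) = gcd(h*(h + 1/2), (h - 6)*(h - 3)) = 1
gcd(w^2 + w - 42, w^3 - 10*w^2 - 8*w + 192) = w - 6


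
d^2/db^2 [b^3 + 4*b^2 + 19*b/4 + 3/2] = 6*b + 8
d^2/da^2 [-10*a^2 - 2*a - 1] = -20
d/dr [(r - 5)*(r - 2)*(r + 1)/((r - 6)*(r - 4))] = (r^4 - 20*r^3 + 129*r^2 - 308*r + 172)/(r^4 - 20*r^3 + 148*r^2 - 480*r + 576)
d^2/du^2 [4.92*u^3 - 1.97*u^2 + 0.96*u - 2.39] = 29.52*u - 3.94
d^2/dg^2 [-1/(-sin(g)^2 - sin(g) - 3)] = (-4*sin(g)^4 - 3*sin(g)^3 + 17*sin(g)^2 + 9*sin(g) - 4)/(sin(g)^2 + sin(g) + 3)^3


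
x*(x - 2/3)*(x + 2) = x^3 + 4*x^2/3 - 4*x/3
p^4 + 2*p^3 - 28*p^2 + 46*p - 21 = (p - 3)*(p - 1)^2*(p + 7)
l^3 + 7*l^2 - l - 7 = (l - 1)*(l + 1)*(l + 7)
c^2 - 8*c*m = c*(c - 8*m)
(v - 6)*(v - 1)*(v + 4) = v^3 - 3*v^2 - 22*v + 24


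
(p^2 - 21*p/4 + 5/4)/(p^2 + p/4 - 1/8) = 2*(p - 5)/(2*p + 1)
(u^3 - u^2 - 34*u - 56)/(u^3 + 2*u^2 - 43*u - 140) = (u + 2)/(u + 5)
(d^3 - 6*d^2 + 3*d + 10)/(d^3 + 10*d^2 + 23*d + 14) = (d^2 - 7*d + 10)/(d^2 + 9*d + 14)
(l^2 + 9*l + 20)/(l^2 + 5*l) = (l + 4)/l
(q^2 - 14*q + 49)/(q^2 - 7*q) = (q - 7)/q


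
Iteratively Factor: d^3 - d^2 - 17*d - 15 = (d - 5)*(d^2 + 4*d + 3) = (d - 5)*(d + 3)*(d + 1)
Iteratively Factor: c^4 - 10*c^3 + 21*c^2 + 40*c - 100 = (c - 5)*(c^3 - 5*c^2 - 4*c + 20) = (c - 5)*(c + 2)*(c^2 - 7*c + 10) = (c - 5)^2*(c + 2)*(c - 2)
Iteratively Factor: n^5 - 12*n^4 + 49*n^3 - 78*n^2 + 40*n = (n)*(n^4 - 12*n^3 + 49*n^2 - 78*n + 40) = n*(n - 1)*(n^3 - 11*n^2 + 38*n - 40) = n*(n - 4)*(n - 1)*(n^2 - 7*n + 10) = n*(n - 4)*(n - 2)*(n - 1)*(n - 5)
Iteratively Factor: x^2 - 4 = (x - 2)*(x + 2)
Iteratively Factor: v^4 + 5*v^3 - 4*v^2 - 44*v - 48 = (v + 4)*(v^3 + v^2 - 8*v - 12) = (v + 2)*(v + 4)*(v^2 - v - 6) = (v + 2)^2*(v + 4)*(v - 3)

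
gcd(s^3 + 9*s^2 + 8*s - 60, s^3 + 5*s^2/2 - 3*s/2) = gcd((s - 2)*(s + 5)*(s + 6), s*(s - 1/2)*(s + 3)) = 1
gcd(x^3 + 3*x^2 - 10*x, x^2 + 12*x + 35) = x + 5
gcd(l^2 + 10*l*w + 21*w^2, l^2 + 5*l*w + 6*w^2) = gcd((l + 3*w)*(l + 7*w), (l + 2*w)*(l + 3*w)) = l + 3*w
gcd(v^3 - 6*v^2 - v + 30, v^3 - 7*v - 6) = v^2 - v - 6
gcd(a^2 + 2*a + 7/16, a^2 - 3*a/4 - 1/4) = a + 1/4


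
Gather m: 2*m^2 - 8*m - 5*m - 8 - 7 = 2*m^2 - 13*m - 15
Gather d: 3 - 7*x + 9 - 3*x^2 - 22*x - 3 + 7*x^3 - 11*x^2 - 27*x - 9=7*x^3 - 14*x^2 - 56*x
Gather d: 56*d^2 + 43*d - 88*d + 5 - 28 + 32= 56*d^2 - 45*d + 9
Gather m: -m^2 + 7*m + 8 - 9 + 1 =-m^2 + 7*m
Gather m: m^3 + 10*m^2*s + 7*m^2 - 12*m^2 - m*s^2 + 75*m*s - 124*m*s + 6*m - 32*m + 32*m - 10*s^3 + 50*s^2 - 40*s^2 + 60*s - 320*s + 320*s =m^3 + m^2*(10*s - 5) + m*(-s^2 - 49*s + 6) - 10*s^3 + 10*s^2 + 60*s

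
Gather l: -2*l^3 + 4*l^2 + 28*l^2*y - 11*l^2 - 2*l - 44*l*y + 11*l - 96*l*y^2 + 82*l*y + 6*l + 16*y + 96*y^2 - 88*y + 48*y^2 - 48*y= -2*l^3 + l^2*(28*y - 7) + l*(-96*y^2 + 38*y + 15) + 144*y^2 - 120*y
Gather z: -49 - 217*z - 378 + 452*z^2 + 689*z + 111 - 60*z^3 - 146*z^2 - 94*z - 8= -60*z^3 + 306*z^2 + 378*z - 324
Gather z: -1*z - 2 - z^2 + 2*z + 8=-z^2 + z + 6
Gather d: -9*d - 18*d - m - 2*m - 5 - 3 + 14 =-27*d - 3*m + 6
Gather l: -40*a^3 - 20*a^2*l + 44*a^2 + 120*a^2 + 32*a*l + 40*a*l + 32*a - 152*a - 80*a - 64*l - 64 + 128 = -40*a^3 + 164*a^2 - 200*a + l*(-20*a^2 + 72*a - 64) + 64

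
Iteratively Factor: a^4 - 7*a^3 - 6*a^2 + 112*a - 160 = (a - 2)*(a^3 - 5*a^2 - 16*a + 80) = (a - 4)*(a - 2)*(a^2 - a - 20) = (a - 4)*(a - 2)*(a + 4)*(a - 5)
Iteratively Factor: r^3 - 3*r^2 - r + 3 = (r + 1)*(r^2 - 4*r + 3) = (r - 3)*(r + 1)*(r - 1)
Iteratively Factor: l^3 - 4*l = (l + 2)*(l^2 - 2*l) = (l - 2)*(l + 2)*(l)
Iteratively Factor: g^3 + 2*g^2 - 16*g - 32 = (g + 4)*(g^2 - 2*g - 8) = (g + 2)*(g + 4)*(g - 4)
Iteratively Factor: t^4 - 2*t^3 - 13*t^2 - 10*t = (t - 5)*(t^3 + 3*t^2 + 2*t) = (t - 5)*(t + 1)*(t^2 + 2*t) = t*(t - 5)*(t + 1)*(t + 2)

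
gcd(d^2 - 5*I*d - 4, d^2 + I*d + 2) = d - I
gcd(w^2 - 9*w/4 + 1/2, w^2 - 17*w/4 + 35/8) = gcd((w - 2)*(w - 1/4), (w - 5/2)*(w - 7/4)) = 1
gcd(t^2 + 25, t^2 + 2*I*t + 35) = t - 5*I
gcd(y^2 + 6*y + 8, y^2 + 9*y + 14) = y + 2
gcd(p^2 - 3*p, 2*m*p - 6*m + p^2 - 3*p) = p - 3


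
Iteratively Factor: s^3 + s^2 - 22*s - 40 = (s + 2)*(s^2 - s - 20) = (s - 5)*(s + 2)*(s + 4)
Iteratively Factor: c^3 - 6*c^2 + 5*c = (c)*(c^2 - 6*c + 5) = c*(c - 5)*(c - 1)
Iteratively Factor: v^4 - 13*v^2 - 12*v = (v - 4)*(v^3 + 4*v^2 + 3*v) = (v - 4)*(v + 3)*(v^2 + v) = (v - 4)*(v + 1)*(v + 3)*(v)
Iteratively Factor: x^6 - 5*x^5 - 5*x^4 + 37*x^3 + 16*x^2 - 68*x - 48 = (x + 1)*(x^5 - 6*x^4 + x^3 + 36*x^2 - 20*x - 48) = (x + 1)^2*(x^4 - 7*x^3 + 8*x^2 + 28*x - 48) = (x + 1)^2*(x + 2)*(x^3 - 9*x^2 + 26*x - 24) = (x - 4)*(x + 1)^2*(x + 2)*(x^2 - 5*x + 6) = (x - 4)*(x - 3)*(x + 1)^2*(x + 2)*(x - 2)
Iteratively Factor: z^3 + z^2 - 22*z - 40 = (z - 5)*(z^2 + 6*z + 8) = (z - 5)*(z + 2)*(z + 4)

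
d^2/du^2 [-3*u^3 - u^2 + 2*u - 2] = -18*u - 2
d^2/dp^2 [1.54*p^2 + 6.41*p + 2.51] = 3.08000000000000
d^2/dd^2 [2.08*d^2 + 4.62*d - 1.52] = 4.16000000000000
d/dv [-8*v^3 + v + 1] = 1 - 24*v^2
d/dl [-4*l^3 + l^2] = 2*l*(1 - 6*l)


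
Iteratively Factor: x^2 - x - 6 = (x + 2)*(x - 3)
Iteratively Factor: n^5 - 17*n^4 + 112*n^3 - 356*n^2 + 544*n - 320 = (n - 2)*(n^4 - 15*n^3 + 82*n^2 - 192*n + 160) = (n - 4)*(n - 2)*(n^3 - 11*n^2 + 38*n - 40) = (n - 5)*(n - 4)*(n - 2)*(n^2 - 6*n + 8) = (n - 5)*(n - 4)^2*(n - 2)*(n - 2)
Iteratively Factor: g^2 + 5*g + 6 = (g + 2)*(g + 3)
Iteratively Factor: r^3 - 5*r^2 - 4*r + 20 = (r + 2)*(r^2 - 7*r + 10) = (r - 5)*(r + 2)*(r - 2)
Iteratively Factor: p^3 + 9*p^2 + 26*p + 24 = (p + 3)*(p^2 + 6*p + 8) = (p + 2)*(p + 3)*(p + 4)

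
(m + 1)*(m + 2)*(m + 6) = m^3 + 9*m^2 + 20*m + 12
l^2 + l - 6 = (l - 2)*(l + 3)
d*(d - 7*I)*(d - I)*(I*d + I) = I*d^4 + 8*d^3 + I*d^3 + 8*d^2 - 7*I*d^2 - 7*I*d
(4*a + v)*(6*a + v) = 24*a^2 + 10*a*v + v^2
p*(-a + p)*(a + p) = -a^2*p + p^3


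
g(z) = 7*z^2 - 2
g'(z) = 14*z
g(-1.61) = 16.14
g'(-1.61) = -22.54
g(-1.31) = 10.01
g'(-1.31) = -18.34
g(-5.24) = 190.20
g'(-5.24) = -73.36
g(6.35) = 280.26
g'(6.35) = 88.90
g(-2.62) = 46.05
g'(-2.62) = -36.68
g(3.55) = 86.22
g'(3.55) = 49.70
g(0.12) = -1.90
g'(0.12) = 1.68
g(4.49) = 139.12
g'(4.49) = 62.86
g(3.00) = 61.00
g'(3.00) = 42.00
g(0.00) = -2.00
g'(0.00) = 0.00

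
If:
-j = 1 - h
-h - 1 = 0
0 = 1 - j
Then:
No Solution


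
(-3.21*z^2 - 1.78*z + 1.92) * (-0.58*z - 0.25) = 1.8618*z^3 + 1.8349*z^2 - 0.6686*z - 0.48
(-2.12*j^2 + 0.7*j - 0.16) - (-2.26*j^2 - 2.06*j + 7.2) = 0.14*j^2 + 2.76*j - 7.36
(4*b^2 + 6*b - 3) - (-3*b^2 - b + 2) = 7*b^2 + 7*b - 5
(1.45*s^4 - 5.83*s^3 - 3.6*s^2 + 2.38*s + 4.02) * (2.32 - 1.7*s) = -2.465*s^5 + 13.275*s^4 - 7.4056*s^3 - 12.398*s^2 - 1.3124*s + 9.3264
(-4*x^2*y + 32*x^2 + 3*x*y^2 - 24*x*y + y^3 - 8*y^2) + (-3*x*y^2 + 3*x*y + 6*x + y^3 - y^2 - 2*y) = -4*x^2*y + 32*x^2 - 21*x*y + 6*x + 2*y^3 - 9*y^2 - 2*y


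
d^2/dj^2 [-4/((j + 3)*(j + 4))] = 8*(-(j + 3)^2 - (j + 3)*(j + 4) - (j + 4)^2)/((j + 3)^3*(j + 4)^3)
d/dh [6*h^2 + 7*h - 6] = 12*h + 7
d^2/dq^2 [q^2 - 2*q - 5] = 2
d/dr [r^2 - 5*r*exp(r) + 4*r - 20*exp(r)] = -5*r*exp(r) + 2*r - 25*exp(r) + 4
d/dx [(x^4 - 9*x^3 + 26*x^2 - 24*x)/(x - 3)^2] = (2*x^3 - 15*x^2 + 36*x - 24)/(x^2 - 6*x + 9)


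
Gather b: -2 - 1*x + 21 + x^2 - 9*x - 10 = x^2 - 10*x + 9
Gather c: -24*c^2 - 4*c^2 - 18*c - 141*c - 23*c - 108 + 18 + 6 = -28*c^2 - 182*c - 84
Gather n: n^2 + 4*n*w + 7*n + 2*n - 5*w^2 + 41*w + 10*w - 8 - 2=n^2 + n*(4*w + 9) - 5*w^2 + 51*w - 10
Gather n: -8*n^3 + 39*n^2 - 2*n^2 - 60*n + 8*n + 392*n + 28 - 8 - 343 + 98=-8*n^3 + 37*n^2 + 340*n - 225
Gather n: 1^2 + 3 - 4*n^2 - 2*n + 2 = -4*n^2 - 2*n + 6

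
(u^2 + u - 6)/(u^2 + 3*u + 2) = (u^2 + u - 6)/(u^2 + 3*u + 2)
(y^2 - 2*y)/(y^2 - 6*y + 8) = y/(y - 4)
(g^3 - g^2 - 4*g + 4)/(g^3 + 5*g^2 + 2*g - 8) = (g - 2)/(g + 4)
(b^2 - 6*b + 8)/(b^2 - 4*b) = (b - 2)/b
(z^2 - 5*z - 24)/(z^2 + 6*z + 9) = (z - 8)/(z + 3)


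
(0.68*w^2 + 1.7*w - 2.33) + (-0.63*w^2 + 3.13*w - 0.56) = 0.05*w^2 + 4.83*w - 2.89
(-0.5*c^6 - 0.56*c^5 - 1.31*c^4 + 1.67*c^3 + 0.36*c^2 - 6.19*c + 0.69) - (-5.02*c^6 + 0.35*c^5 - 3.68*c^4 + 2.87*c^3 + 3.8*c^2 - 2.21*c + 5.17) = 4.52*c^6 - 0.91*c^5 + 2.37*c^4 - 1.2*c^3 - 3.44*c^2 - 3.98*c - 4.48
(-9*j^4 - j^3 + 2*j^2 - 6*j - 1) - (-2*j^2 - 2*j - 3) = -9*j^4 - j^3 + 4*j^2 - 4*j + 2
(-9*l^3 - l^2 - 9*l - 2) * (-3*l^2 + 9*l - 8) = 27*l^5 - 78*l^4 + 90*l^3 - 67*l^2 + 54*l + 16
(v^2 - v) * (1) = v^2 - v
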